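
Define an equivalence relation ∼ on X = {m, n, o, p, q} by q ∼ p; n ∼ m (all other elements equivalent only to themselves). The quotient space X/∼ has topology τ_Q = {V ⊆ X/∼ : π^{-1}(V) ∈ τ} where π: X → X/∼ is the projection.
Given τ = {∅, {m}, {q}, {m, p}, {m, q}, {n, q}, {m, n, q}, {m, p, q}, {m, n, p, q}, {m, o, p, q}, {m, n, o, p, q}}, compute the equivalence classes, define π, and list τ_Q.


X/∼ = {[m=n], [o], [p=q]}; |τ_Q| = 3.

Equivalence classes: [m=n], [o], [p=q].
Quotient map π: X → X/∼ sends m ↦ [m=n], n ↦ [m=n], o ↦ [o], p ↦ [p=q], q ↦ [p=q].
For each subset V ⊆ X/∼, compute π^{-1}(V) ⊆ X and check whether π^{-1}(V) ∈ τ. V is open in τ_Q iff π^{-1}(V) ∈ τ.
  V = {}: π^{-1}(V) = ∅ ∈ τ ✓.
  V = {[m=n]}: π^{-1}(V) = {m, n} ∉ τ ✗.
  V = {[o]}: π^{-1}(V) = {o} ∉ τ ✗.
  V = {[m=n], [o]}: π^{-1}(V) = {m, n, o} ∉ τ ✗.
  V = {[p=q]}: π^{-1}(V) = {p, q} ∉ τ ✗.
  V = {[m=n], [p=q]}: π^{-1}(V) = {m, n, p, q} ∈ τ ✓.
  V = {[o], [p=q]}: π^{-1}(V) = {o, p, q} ∉ τ ✗.
  V = {[m=n], [o], [p=q]}: π^{-1}(V) = {m, n, o, p, q} ∈ τ ✓.
Open sets in the quotient: τ_Q = {{}, {[m=n], [p=q]}, {[m=n], [o], [p=q]}} (3 elements).


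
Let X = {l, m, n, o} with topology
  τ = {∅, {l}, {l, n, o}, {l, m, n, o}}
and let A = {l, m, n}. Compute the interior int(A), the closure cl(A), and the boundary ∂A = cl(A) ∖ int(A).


int(A) = {l}, cl(A) = {l, m, n, o}, ∂A = {m, n, o}.

Closed sets in (X, τ) are complements of opens:
  closed(X, τ) = {∅, {m}, {m, n, o}, {l, m, n, o}}.
int(A) = ⋃ {U ∈ τ : U ⊆ A}. Opens contained in A: ∅, {l}.
Taking the union of these: int(A) = {l}.
cl(A) = ⋂ {C closed : A ⊆ C}. Closed sets containing A: {l, m, n, o}.
Intersecting these: cl(A) = {l, m, n, o}.
∂A = cl(A) ∖ int(A) = {l, m, n, o} ∖ {l} = {m, n, o}.


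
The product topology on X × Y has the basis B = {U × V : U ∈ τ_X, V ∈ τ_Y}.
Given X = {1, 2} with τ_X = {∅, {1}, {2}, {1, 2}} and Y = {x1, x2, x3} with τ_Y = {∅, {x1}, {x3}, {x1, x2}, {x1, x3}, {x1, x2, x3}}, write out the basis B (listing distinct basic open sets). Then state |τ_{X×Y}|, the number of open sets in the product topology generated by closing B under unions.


Basis B = {∅ × ∅, {1} × {x1}, {1} × {x3}, {2} × {x1}, {2} × {x3}, {1} × {x1, x2}, {1} × {x1, x3}, {1, 2} × {x1}, {1, 2} × {x3}, {2} × {x1, x2}, {2} × {x1, x3}, {1} × {x1, x2, x3}, {2} × {x1, x2, x3}, {1, 2} × {x1, x2}, {1, 2} × {x1, x3}, {1, 2} × {x1, x2, x3}}; |τ_{X×Y}| = 36.

Enumerate products U × V with U ∈ τ_X, V ∈ τ_Y (deduplicated):
  ∅ × ∅ = {} (∅)
  {1} × {x1} = {(1,x1)}
  {1} × {x3} = {(1,x3)}
  {2} × {x1} = {(2,x1)}
  {2} × {x3} = {(2,x3)}
  {1} × {x1, x2} = {(1,x1), (1,x2)}
  {1} × {x1, x3} = {(1,x1), (1,x3)}
  {1, 2} × {x1} = {(1,x1), (2,x1)}
  {1, 2} × {x3} = {(1,x3), (2,x3)}
  {2} × {x1, x2} = {(2,x1), (2,x2)}
  {2} × {x1, x3} = {(2,x1), (2,x3)}
  {1} × {x1, x2, x3} = {(1,x1), (1,x2), (1,x3)}
  {2} × {x1, x2, x3} = {(2,x1), (2,x2), (2,x3)}
  {1, 2} × {x1, x2} = {(1,x1), (1,x2), (2,x1), (2,x2)}
  {1, 2} × {x1, x3} = {(1,x1), (1,x3), (2,x1), (2,x3)}
  {1, 2} × {x1, x2, x3} = {(1,x1), (1,x2), (1,x3), (2,x1), (2,x2), (2,x3)}
These 16 distinct sets form the basis B.
Close under arbitrary unions to get τ_{X×Y}; counting gives |τ_{X×Y}| = 36.


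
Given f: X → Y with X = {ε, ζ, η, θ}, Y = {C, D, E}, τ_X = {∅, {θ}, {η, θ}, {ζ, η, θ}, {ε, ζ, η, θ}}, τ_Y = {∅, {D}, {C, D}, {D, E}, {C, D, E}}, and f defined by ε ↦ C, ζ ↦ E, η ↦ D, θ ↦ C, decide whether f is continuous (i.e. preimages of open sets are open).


f is NOT continuous.

Compute f^{-1}(U) for each U ∈ τ_Y:
  U = ∅: f^{-1}(U) = ∅ ∈ τ_X ✓.
  U = {D}: f^{-1}(U) = {η} ∉ τ_X ✗.
  U = {C, D}: f^{-1}(U) = {ε, η, θ} ∉ τ_X ✗.
  U = {D, E}: f^{-1}(U) = {ζ, η} ∉ τ_X ✗.
  U = {C, D, E}: f^{-1}(U) = {ε, ζ, η, θ} ∈ τ_X ✓.
Found U = {D} with f^{-1}(U) = {η} not in τ_X. Therefore f is NOT continuous.


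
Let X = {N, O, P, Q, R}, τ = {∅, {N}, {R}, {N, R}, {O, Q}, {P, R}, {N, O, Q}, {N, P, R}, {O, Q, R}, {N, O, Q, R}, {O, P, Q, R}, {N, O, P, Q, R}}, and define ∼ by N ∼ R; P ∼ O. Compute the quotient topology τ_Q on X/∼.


X/∼ = {[N=R], [O=P], [Q]}; |τ_Q| = 3.

Equivalence classes: [N=R], [O=P], [Q].
Quotient map π: X → X/∼ sends N ↦ [N=R], O ↦ [O=P], P ↦ [O=P], Q ↦ [Q], R ↦ [N=R].
For each subset V ⊆ X/∼, compute π^{-1}(V) ⊆ X and check whether π^{-1}(V) ∈ τ. V is open in τ_Q iff π^{-1}(V) ∈ τ.
  V = {}: π^{-1}(V) = ∅ ∈ τ ✓.
  V = {[N=R]}: π^{-1}(V) = {N, R} ∈ τ ✓.
  V = {[O=P]}: π^{-1}(V) = {O, P} ∉ τ ✗.
  V = {[N=R], [O=P]}: π^{-1}(V) = {N, O, P, R} ∉ τ ✗.
  V = {[Q]}: π^{-1}(V) = {Q} ∉ τ ✗.
  V = {[N=R], [Q]}: π^{-1}(V) = {N, Q, R} ∉ τ ✗.
  V = {[O=P], [Q]}: π^{-1}(V) = {O, P, Q} ∉ τ ✗.
  V = {[N=R], [O=P], [Q]}: π^{-1}(V) = {N, O, P, Q, R} ∈ τ ✓.
Open sets in the quotient: τ_Q = {{}, {[N=R]}, {[N=R], [O=P], [Q]}} (3 elements).


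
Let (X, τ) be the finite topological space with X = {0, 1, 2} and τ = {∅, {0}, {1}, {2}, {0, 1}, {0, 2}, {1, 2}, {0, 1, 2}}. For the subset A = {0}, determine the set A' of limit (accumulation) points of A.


A' = ∅

For each x ∈ X, list the open sets U ∈ τ with x ∈ U, then check whether U ∩ (A ∖ {x}) ≠ ∅ for every such U.
  x = 0: open {0} ∋ x has {0} ∩ (A ∖ {0}) = ∅, so x is NOT a limit point.
  x = 1: open {1} ∋ x has {1} ∩ (A ∖ {1}) = ∅, so x is NOT a limit point.
  x = 2: open {2} ∋ x has {2} ∩ (A ∖ {2}) = ∅, so x is NOT a limit point.
Collecting: A' = ∅.


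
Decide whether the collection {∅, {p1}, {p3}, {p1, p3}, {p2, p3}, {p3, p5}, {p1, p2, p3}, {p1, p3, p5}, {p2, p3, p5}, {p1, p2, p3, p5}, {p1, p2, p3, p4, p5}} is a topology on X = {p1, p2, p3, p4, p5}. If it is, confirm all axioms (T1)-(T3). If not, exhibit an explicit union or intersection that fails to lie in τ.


τ IS a topology on X.

Axiom (T1): ∅ ∈ τ? Yes; X ∈ τ? Yes.
Axiom (T2/T3): check pairwise unions and intersections of members of τ.
All pairwise intersections and unions checked — each lies in τ. Therefore τ satisfies (T1), (T2), (T3): it IS a topology on X.


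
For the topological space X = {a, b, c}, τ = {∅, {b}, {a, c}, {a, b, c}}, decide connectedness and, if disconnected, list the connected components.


(X, τ) is disconnected; components = [{b}, {a, c}].

Find clopen sets (U ∈ τ with X ∖ U ∈ τ):
  U = ∅, X ∖ U = {a, b, c} — both open, so U is clopen.
  U = {b}, X ∖ U = {a, c} — both open, so U is clopen.
  U = {a, c}, X ∖ U = {b} — both open, so U is clopen.
  U = {a, b, c}, X ∖ U = ∅ — both open, so U is clopen.
Nontrivial clopen(s) exist: e.g. {b}. So (X, τ) is disconnected.
Compute connected components by grouping points that agree on all clopens:
  component: {b}
  component: {a, c}


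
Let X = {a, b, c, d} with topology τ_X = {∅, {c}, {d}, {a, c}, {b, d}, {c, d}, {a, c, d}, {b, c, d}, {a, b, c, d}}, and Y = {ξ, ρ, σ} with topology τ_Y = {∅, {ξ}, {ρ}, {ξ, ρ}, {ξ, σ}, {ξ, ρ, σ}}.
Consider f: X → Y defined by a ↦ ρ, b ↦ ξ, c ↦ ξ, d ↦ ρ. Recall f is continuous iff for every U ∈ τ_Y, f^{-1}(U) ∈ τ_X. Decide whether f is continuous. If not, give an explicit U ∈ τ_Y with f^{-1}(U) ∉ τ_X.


f is NOT continuous.

Compute f^{-1}(U) for each U ∈ τ_Y:
  U = ∅: f^{-1}(U) = ∅ ∈ τ_X ✓.
  U = {ξ}: f^{-1}(U) = {b, c} ∉ τ_X ✗.
  U = {ρ}: f^{-1}(U) = {a, d} ∉ τ_X ✗.
  U = {ξ, ρ}: f^{-1}(U) = {a, b, c, d} ∈ τ_X ✓.
  U = {ξ, σ}: f^{-1}(U) = {b, c} ∉ τ_X ✗.
  U = {ξ, ρ, σ}: f^{-1}(U) = {a, b, c, d} ∈ τ_X ✓.
Found U = {ξ} with f^{-1}(U) = {b, c} not in τ_X. Therefore f is NOT continuous.


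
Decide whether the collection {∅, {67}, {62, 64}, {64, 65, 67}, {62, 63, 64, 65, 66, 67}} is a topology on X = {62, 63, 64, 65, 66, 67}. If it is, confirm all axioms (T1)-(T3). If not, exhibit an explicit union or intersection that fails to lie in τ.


τ is NOT a topology on X.

Axiom (T1): ∅ ∈ τ? Yes; X ∈ τ? Yes.
Axiom (T2/T3): check pairwise unions and intersections of members of τ.
Counterexample for (T2): {67} ∪ {62, 64} = {62, 64, 67} ∉ τ. Therefore τ is NOT a topology.


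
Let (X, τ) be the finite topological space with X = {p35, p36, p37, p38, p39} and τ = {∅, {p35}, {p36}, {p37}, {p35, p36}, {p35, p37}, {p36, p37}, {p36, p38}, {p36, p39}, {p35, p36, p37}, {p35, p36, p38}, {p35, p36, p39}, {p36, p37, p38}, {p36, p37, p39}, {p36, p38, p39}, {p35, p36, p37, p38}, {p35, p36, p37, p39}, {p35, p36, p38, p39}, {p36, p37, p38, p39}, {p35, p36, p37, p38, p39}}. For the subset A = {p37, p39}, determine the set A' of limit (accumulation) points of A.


A' = ∅

For each x ∈ X, list the open sets U ∈ τ with x ∈ U, then check whether U ∩ (A ∖ {x}) ≠ ∅ for every such U.
  x = p35: open {p35} ∋ x has {p35} ∩ (A ∖ {p35}) = ∅, so x is NOT a limit point.
  x = p36: open {p36} ∋ x has {p36} ∩ (A ∖ {p36}) = ∅, so x is NOT a limit point.
  x = p37: open {p37} ∋ x has {p37} ∩ (A ∖ {p37}) = ∅, so x is NOT a limit point.
  x = p38: open {p36, p38} ∋ x has {p36, p38} ∩ (A ∖ {p38}) = ∅, so x is NOT a limit point.
  x = p39: open {p36, p39} ∋ x has {p36, p39} ∩ (A ∖ {p39}) = ∅, so x is NOT a limit point.
Collecting: A' = ∅.


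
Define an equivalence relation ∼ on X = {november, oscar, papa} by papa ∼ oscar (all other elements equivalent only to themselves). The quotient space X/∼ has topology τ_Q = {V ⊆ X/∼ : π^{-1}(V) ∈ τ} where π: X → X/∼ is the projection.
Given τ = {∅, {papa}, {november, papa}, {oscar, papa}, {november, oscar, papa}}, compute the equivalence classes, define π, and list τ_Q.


X/∼ = {[november], [oscar=papa]}; |τ_Q| = 3.

Equivalence classes: [november], [oscar=papa].
Quotient map π: X → X/∼ sends november ↦ [november], oscar ↦ [oscar=papa], papa ↦ [oscar=papa].
For each subset V ⊆ X/∼, compute π^{-1}(V) ⊆ X and check whether π^{-1}(V) ∈ τ. V is open in τ_Q iff π^{-1}(V) ∈ τ.
  V = {}: π^{-1}(V) = ∅ ∈ τ ✓.
  V = {[november]}: π^{-1}(V) = {november} ∉ τ ✗.
  V = {[oscar=papa]}: π^{-1}(V) = {oscar, papa} ∈ τ ✓.
  V = {[november], [oscar=papa]}: π^{-1}(V) = {november, oscar, papa} ∈ τ ✓.
Open sets in the quotient: τ_Q = {{}, {[oscar=papa]}, {[november], [oscar=papa]}} (3 elements).


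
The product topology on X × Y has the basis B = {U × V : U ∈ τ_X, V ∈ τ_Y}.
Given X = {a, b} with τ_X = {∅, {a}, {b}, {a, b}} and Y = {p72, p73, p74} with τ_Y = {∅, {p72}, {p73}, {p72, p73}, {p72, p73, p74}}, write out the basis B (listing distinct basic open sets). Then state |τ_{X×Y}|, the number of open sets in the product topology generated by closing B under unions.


Basis B = {∅ × ∅, {a} × {p72}, {a} × {p73}, {b} × {p72}, {b} × {p73}, {a} × {p72, p73}, {a, b} × {p72}, {a, b} × {p73}, {b} × {p72, p73}, {a} × {p72, p73, p74}, {b} × {p72, p73, p74}, {a, b} × {p72, p73}, {a, b} × {p72, p73, p74}}; |τ_{X×Y}| = 25.

Enumerate products U × V with U ∈ τ_X, V ∈ τ_Y (deduplicated):
  ∅ × ∅ = {} (∅)
  {a} × {p72} = {(a,p72)}
  {a} × {p73} = {(a,p73)}
  {b} × {p72} = {(b,p72)}
  {b} × {p73} = {(b,p73)}
  {a} × {p72, p73} = {(a,p72), (a,p73)}
  {a, b} × {p72} = {(a,p72), (b,p72)}
  {a, b} × {p73} = {(a,p73), (b,p73)}
  {b} × {p72, p73} = {(b,p72), (b,p73)}
  {a} × {p72, p73, p74} = {(a,p72), (a,p73), (a,p74)}
  {b} × {p72, p73, p74} = {(b,p72), (b,p73), (b,p74)}
  {a, b} × {p72, p73} = {(a,p72), (a,p73), (b,p72), (b,p73)}
  {a, b} × {p72, p73, p74} = {(a,p72), (a,p73), (a,p74), (b,p72), (b,p73), (b,p74)}
These 13 distinct sets form the basis B.
Close under arbitrary unions to get τ_{X×Y}; counting gives |τ_{X×Y}| = 25.


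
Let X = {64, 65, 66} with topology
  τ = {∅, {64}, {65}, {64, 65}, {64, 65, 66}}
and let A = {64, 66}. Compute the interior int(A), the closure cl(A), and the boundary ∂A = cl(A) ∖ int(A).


int(A) = {64}, cl(A) = {64, 66}, ∂A = {66}.

Closed sets in (X, τ) are complements of opens:
  closed(X, τ) = {∅, {66}, {64, 66}, {65, 66}, {64, 65, 66}}.
int(A) = ⋃ {U ∈ τ : U ⊆ A}. Opens contained in A: ∅, {64}.
Taking the union of these: int(A) = {64}.
cl(A) = ⋂ {C closed : A ⊆ C}. Closed sets containing A: {64, 66}, {64, 65, 66}.
Intersecting these: cl(A) = {64, 66}.
∂A = cl(A) ∖ int(A) = {64, 66} ∖ {64} = {66}.


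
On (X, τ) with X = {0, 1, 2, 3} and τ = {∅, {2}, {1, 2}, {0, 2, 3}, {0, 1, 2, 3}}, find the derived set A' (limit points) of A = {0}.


A' = {3}

For each x ∈ X, list the open sets U ∈ τ with x ∈ U, then check whether U ∩ (A ∖ {x}) ≠ ∅ for every such U.
  x = 0: open {0, 2, 3} ∋ x has {0, 2, 3} ∩ (A ∖ {0}) = ∅, so x is NOT a limit point.
  x = 1: open {1, 2} ∋ x has {1, 2} ∩ (A ∖ {1}) = ∅, so x is NOT a limit point.
  x = 2: open {2} ∋ x has {2} ∩ (A ∖ {2}) = ∅, so x is NOT a limit point.
  x = 3: opens ∋ x are {0, 2, 3}, {0, 1, 2, 3}; each meets A ∖ {3}, so x IS a limit point.
Collecting: A' = {3}.


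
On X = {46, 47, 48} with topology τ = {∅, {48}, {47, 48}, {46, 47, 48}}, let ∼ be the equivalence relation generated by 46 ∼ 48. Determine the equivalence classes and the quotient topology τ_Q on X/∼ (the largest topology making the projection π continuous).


X/∼ = {[46=48], [47]}; |τ_Q| = 2.

Equivalence classes: [46=48], [47].
Quotient map π: X → X/∼ sends 46 ↦ [46=48], 47 ↦ [47], 48 ↦ [46=48].
For each subset V ⊆ X/∼, compute π^{-1}(V) ⊆ X and check whether π^{-1}(V) ∈ τ. V is open in τ_Q iff π^{-1}(V) ∈ τ.
  V = {}: π^{-1}(V) = ∅ ∈ τ ✓.
  V = {[46=48]}: π^{-1}(V) = {46, 48} ∉ τ ✗.
  V = {[47]}: π^{-1}(V) = {47} ∉ τ ✗.
  V = {[46=48], [47]}: π^{-1}(V) = {46, 47, 48} ∈ τ ✓.
Open sets in the quotient: τ_Q = {{}, {[46=48], [47]}} (2 elements).


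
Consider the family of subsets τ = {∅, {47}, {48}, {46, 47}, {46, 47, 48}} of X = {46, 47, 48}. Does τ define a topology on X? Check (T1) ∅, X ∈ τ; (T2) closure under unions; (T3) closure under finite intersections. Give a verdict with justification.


τ is NOT a topology on X.

Axiom (T1): ∅ ∈ τ? Yes; X ∈ τ? Yes.
Axiom (T2/T3): check pairwise unions and intersections of members of τ.
Counterexample for (T2): {47} ∪ {48} = {47, 48} ∉ τ. Therefore τ is NOT a topology.


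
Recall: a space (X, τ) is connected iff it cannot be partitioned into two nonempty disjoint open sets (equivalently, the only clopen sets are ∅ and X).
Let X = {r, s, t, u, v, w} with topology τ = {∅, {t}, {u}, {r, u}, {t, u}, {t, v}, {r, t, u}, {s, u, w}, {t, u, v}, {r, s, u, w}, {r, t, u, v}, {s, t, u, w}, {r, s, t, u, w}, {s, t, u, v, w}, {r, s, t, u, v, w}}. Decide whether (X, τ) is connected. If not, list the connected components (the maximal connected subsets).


(X, τ) is disconnected; components = [{t, v}, {r, s, u, w}].

Find clopen sets (U ∈ τ with X ∖ U ∈ τ):
  U = ∅, X ∖ U = {r, s, t, u, v, w} — both open, so U is clopen.
  U = {t, v}, X ∖ U = {r, s, u, w} — both open, so U is clopen.
  U = {r, s, u, w}, X ∖ U = {t, v} — both open, so U is clopen.
  U = {r, s, t, u, v, w}, X ∖ U = ∅ — both open, so U is clopen.
Nontrivial clopen(s) exist: e.g. {r, s, u, w}. So (X, τ) is disconnected.
Compute connected components by grouping points that agree on all clopens:
  component: {t, v}
  component: {r, s, u, w}


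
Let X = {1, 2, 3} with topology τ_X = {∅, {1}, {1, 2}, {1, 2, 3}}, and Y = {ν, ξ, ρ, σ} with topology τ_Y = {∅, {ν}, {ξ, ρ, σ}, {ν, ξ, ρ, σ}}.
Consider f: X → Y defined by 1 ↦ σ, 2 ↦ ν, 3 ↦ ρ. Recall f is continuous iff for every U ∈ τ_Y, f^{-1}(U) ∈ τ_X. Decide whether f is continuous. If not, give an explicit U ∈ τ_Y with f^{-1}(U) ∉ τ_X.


f is NOT continuous.

Compute f^{-1}(U) for each U ∈ τ_Y:
  U = ∅: f^{-1}(U) = ∅ ∈ τ_X ✓.
  U = {ν}: f^{-1}(U) = {2} ∉ τ_X ✗.
  U = {ξ, ρ, σ}: f^{-1}(U) = {1, 3} ∉ τ_X ✗.
  U = {ν, ξ, ρ, σ}: f^{-1}(U) = {1, 2, 3} ∈ τ_X ✓.
Found U = {ν} with f^{-1}(U) = {2} not in τ_X. Therefore f is NOT continuous.


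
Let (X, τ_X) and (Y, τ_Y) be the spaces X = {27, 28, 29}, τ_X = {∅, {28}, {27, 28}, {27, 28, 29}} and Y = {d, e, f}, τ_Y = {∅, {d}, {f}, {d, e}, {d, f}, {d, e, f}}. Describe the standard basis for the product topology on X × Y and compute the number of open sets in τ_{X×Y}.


Basis B = {∅ × ∅, {28} × {d}, {28} × {f}, {27, 28} × {d}, {27, 28} × {f}, {28} × {d, e}, {28} × {d, f}, {27, 28, 29} × {d}, {27, 28, 29} × {f}, {28} × {d, e, f}, {27, 28} × {d, e}, {27, 28} × {d, f}, {27, 28} × {d, e, f}, {27, 28, 29} × {d, e}, {27, 28, 29} × {d, f}, {27, 28, 29} × {d, e, f}}; |τ_{X×Y}| = 40.

Enumerate products U × V with U ∈ τ_X, V ∈ τ_Y (deduplicated):
  ∅ × ∅ = {} (∅)
  {28} × {d} = {(28,d)}
  {28} × {f} = {(28,f)}
  {27, 28} × {d} = {(27,d), (28,d)}
  {27, 28} × {f} = {(27,f), (28,f)}
  {28} × {d, e} = {(28,d), (28,e)}
  {28} × {d, f} = {(28,d), (28,f)}
  {27, 28, 29} × {d} = {(27,d), (28,d), (29,d)}
  {27, 28, 29} × {f} = {(27,f), (28,f), (29,f)}
  {28} × {d, e, f} = {(28,d), (28,e), (28,f)}
  {27, 28} × {d, e} = {(27,d), (27,e), (28,d), (28,e)}
  {27, 28} × {d, f} = {(27,d), (27,f), (28,d), (28,f)}
  {27, 28} × {d, e, f} = {(27,d), (27,e), (27,f), (28,d), (28,e), (28,f)}
  {27, 28, 29} × {d, e} = {(27,d), (27,e), (28,d), (28,e), (29,d), (29,e)}
  {27, 28, 29} × {d, f} = {(27,d), (27,f), (28,d), (28,f), (29,d), (29,f)}
  {27, 28, 29} × {d, e, f} = {(27,d), (27,e), (27,f), (28,d), (28,e), (28,f), (29,d), (29,e), (29,f)}
These 16 distinct sets form the basis B.
Close under arbitrary unions to get τ_{X×Y}; counting gives |τ_{X×Y}| = 40.


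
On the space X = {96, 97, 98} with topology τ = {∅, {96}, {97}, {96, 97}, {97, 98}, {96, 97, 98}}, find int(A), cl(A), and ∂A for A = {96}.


int(A) = {96}, cl(A) = {96}, ∂A = ∅.

Closed sets in (X, τ) are complements of opens:
  closed(X, τ) = {∅, {96}, {98}, {96, 98}, {97, 98}, {96, 97, 98}}.
int(A) = ⋃ {U ∈ τ : U ⊆ A}. Opens contained in A: ∅, {96}.
Taking the union of these: int(A) = {96}.
cl(A) = ⋂ {C closed : A ⊆ C}. Closed sets containing A: {96}, {96, 98}, {96, 97, 98}.
Intersecting these: cl(A) = {96}.
∂A = cl(A) ∖ int(A) = {96} ∖ {96} = ∅.


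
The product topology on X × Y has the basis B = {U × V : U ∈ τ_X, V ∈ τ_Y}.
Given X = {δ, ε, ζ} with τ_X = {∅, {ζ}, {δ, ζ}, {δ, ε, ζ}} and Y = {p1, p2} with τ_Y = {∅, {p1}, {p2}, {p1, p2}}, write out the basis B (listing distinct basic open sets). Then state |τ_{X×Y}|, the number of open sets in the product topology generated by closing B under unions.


Basis B = {∅ × ∅, {ζ} × {p1}, {ζ} × {p2}, {δ, ζ} × {p1}, {δ, ζ} × {p2}, {ζ} × {p1, p2}, {δ, ε, ζ} × {p1}, {δ, ε, ζ} × {p2}, {δ, ζ} × {p1, p2}, {δ, ε, ζ} × {p1, p2}}; |τ_{X×Y}| = 16.

Enumerate products U × V with U ∈ τ_X, V ∈ τ_Y (deduplicated):
  ∅ × ∅ = {} (∅)
  {ζ} × {p1} = {(ζ,p1)}
  {ζ} × {p2} = {(ζ,p2)}
  {δ, ζ} × {p1} = {(δ,p1), (ζ,p1)}
  {δ, ζ} × {p2} = {(δ,p2), (ζ,p2)}
  {ζ} × {p1, p2} = {(ζ,p1), (ζ,p2)}
  {δ, ε, ζ} × {p1} = {(δ,p1), (ε,p1), (ζ,p1)}
  {δ, ε, ζ} × {p2} = {(δ,p2), (ε,p2), (ζ,p2)}
  {δ, ζ} × {p1, p2} = {(δ,p1), (δ,p2), (ζ,p1), (ζ,p2)}
  {δ, ε, ζ} × {p1, p2} = {(δ,p1), (δ,p2), (ε,p1), (ε,p2), (ζ,p1), (ζ,p2)}
These 10 distinct sets form the basis B.
Close under arbitrary unions to get τ_{X×Y}; counting gives |τ_{X×Y}| = 16.


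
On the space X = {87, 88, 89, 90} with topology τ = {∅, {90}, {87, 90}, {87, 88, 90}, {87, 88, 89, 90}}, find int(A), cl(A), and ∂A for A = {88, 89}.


int(A) = ∅, cl(A) = {88, 89}, ∂A = {88, 89}.

Closed sets in (X, τ) are complements of opens:
  closed(X, τ) = {∅, {89}, {88, 89}, {87, 88, 89}, {87, 88, 89, 90}}.
int(A) = ⋃ {U ∈ τ : U ⊆ A}. Opens contained in A: ∅.
Taking the union of these: int(A) = ∅.
cl(A) = ⋂ {C closed : A ⊆ C}. Closed sets containing A: {88, 89}, {87, 88, 89}, {87, 88, 89, 90}.
Intersecting these: cl(A) = {88, 89}.
∂A = cl(A) ∖ int(A) = {88, 89} ∖ ∅ = {88, 89}.


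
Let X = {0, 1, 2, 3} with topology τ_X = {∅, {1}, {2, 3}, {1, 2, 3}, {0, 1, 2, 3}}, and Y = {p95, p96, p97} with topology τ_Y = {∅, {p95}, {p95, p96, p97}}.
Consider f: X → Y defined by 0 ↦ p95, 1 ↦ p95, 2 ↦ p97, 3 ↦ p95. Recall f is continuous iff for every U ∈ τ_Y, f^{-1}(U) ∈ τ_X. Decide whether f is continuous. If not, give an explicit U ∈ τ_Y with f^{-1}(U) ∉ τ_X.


f is NOT continuous.

Compute f^{-1}(U) for each U ∈ τ_Y:
  U = ∅: f^{-1}(U) = ∅ ∈ τ_X ✓.
  U = {p95}: f^{-1}(U) = {0, 1, 3} ∉ τ_X ✗.
  U = {p95, p96, p97}: f^{-1}(U) = {0, 1, 2, 3} ∈ τ_X ✓.
Found U = {p95} with f^{-1}(U) = {0, 1, 3} not in τ_X. Therefore f is NOT continuous.


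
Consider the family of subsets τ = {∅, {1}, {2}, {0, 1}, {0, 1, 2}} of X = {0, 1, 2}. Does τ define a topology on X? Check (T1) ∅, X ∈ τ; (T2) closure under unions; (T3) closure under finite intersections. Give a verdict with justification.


τ is NOT a topology on X.

Axiom (T1): ∅ ∈ τ? Yes; X ∈ τ? Yes.
Axiom (T2/T3): check pairwise unions and intersections of members of τ.
Counterexample for (T2): {1} ∪ {2} = {1, 2} ∉ τ. Therefore τ is NOT a topology.


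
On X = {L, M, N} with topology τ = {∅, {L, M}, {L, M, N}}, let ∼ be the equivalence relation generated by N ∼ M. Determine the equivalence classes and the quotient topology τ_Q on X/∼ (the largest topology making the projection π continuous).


X/∼ = {[L], [M=N]}; |τ_Q| = 2.

Equivalence classes: [L], [M=N].
Quotient map π: X → X/∼ sends L ↦ [L], M ↦ [M=N], N ↦ [M=N].
For each subset V ⊆ X/∼, compute π^{-1}(V) ⊆ X and check whether π^{-1}(V) ∈ τ. V is open in τ_Q iff π^{-1}(V) ∈ τ.
  V = {}: π^{-1}(V) = ∅ ∈ τ ✓.
  V = {[L]}: π^{-1}(V) = {L} ∉ τ ✗.
  V = {[M=N]}: π^{-1}(V) = {M, N} ∉ τ ✗.
  V = {[L], [M=N]}: π^{-1}(V) = {L, M, N} ∈ τ ✓.
Open sets in the quotient: τ_Q = {{}, {[L], [M=N]}} (2 elements).


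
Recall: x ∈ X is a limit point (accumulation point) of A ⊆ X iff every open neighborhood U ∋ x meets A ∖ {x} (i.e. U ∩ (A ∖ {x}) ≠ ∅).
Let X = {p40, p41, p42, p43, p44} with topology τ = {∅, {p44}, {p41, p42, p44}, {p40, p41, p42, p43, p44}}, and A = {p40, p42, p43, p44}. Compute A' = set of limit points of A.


A' = {p40, p41, p42, p43}

For each x ∈ X, list the open sets U ∈ τ with x ∈ U, then check whether U ∩ (A ∖ {x}) ≠ ∅ for every such U.
  x = p40: opens ∋ x are {p40, p41, p42, p43, p44}; each meets A ∖ {p40}, so x IS a limit point.
  x = p41: opens ∋ x are {p41, p42, p44}, {p40, p41, p42, p43, p44}; each meets A ∖ {p41}, so x IS a limit point.
  x = p42: opens ∋ x are {p41, p42, p44}, {p40, p41, p42, p43, p44}; each meets A ∖ {p42}, so x IS a limit point.
  x = p43: opens ∋ x are {p40, p41, p42, p43, p44}; each meets A ∖ {p43}, so x IS a limit point.
  x = p44: open {p44} ∋ x has {p44} ∩ (A ∖ {p44}) = ∅, so x is NOT a limit point.
Collecting: A' = {p40, p41, p42, p43}.


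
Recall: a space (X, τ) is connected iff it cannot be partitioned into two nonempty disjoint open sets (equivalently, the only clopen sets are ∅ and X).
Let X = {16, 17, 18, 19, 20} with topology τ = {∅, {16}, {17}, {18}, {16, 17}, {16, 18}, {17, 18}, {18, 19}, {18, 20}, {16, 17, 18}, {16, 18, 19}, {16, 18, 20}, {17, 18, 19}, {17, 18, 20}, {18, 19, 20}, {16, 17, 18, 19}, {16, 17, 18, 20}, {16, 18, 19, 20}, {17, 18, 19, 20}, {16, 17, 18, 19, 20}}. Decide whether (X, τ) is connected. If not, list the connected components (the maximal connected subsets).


(X, τ) is disconnected; components = [{16}, {17}, {18, 19, 20}].

Find clopen sets (U ∈ τ with X ∖ U ∈ τ):
  U = ∅, X ∖ U = {16, 17, 18, 19, 20} — both open, so U is clopen.
  U = {16}, X ∖ U = {17, 18, 19, 20} — both open, so U is clopen.
  U = {17}, X ∖ U = {16, 18, 19, 20} — both open, so U is clopen.
  U = {16, 17}, X ∖ U = {18, 19, 20} — both open, so U is clopen.
  U = {18, 19, 20}, X ∖ U = {16, 17} — both open, so U is clopen.
  U = {16, 18, 19, 20}, X ∖ U = {17} — both open, so U is clopen.
  U = {17, 18, 19, 20}, X ∖ U = {16} — both open, so U is clopen.
  U = {16, 17, 18, 19, 20}, X ∖ U = ∅ — both open, so U is clopen.
Nontrivial clopen(s) exist: e.g. {16, 17}. So (X, τ) is disconnected.
Compute connected components by grouping points that agree on all clopens:
  component: {16}
  component: {17}
  component: {18, 19, 20}


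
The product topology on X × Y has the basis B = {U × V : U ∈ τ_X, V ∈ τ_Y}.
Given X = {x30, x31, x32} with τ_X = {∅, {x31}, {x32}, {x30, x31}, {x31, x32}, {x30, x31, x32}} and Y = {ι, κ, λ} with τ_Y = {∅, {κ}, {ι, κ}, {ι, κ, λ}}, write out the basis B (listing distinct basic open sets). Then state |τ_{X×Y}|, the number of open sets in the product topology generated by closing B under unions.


Basis B = {∅ × ∅, {x31} × {κ}, {x32} × {κ}, {x30, x31} × {κ}, {x31} × {ι, κ}, {x31, x32} × {κ}, {x32} × {ι, κ}, {x30, x31, x32} × {κ}, {x31} × {ι, κ, λ}, {x32} × {ι, κ, λ}, {x30, x31} × {ι, κ}, {x31, x32} × {ι, κ}, {x30, x31} × {ι, κ, λ}, {x30, x31, x32} × {ι, κ}, {x31, x32} × {ι, κ, λ}, {x30, x31, x32} × {ι, κ, λ}}; |τ_{X×Y}| = 40.

Enumerate products U × V with U ∈ τ_X, V ∈ τ_Y (deduplicated):
  ∅ × ∅ = {} (∅)
  {x31} × {κ} = {(x31,κ)}
  {x32} × {κ} = {(x32,κ)}
  {x30, x31} × {κ} = {(x30,κ), (x31,κ)}
  {x31} × {ι, κ} = {(x31,ι), (x31,κ)}
  {x31, x32} × {κ} = {(x31,κ), (x32,κ)}
  {x32} × {ι, κ} = {(x32,ι), (x32,κ)}
  {x30, x31, x32} × {κ} = {(x30,κ), (x31,κ), (x32,κ)}
  {x31} × {ι, κ, λ} = {(x31,ι), (x31,κ), (x31,λ)}
  {x32} × {ι, κ, λ} = {(x32,ι), (x32,κ), (x32,λ)}
  {x30, x31} × {ι, κ} = {(x30,ι), (x30,κ), (x31,ι), (x31,κ)}
  {x31, x32} × {ι, κ} = {(x31,ι), (x31,κ), (x32,ι), (x32,κ)}
  {x30, x31} × {ι, κ, λ} = {(x30,ι), (x30,κ), (x30,λ), (x31,ι), (x31,κ), (x31,λ)}
  {x30, x31, x32} × {ι, κ} = {(x30,ι), (x30,κ), (x31,ι), (x31,κ), (x32,ι), (x32,κ)}
  {x31, x32} × {ι, κ, λ} = {(x31,ι), (x31,κ), (x31,λ), (x32,ι), (x32,κ), (x32,λ)}
  {x30, x31, x32} × {ι, κ, λ} = {(x30,ι), (x30,κ), (x30,λ), (x31,ι), (x31,κ), (x31,λ), (x32,ι), (x32,κ), (x32,λ)}
These 16 distinct sets form the basis B.
Close under arbitrary unions to get τ_{X×Y}; counting gives |τ_{X×Y}| = 40.


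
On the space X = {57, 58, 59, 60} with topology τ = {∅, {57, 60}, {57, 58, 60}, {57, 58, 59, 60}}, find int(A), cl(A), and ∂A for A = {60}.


int(A) = ∅, cl(A) = {57, 58, 59, 60}, ∂A = {57, 58, 59, 60}.

Closed sets in (X, τ) are complements of opens:
  closed(X, τ) = {∅, {59}, {58, 59}, {57, 58, 59, 60}}.
int(A) = ⋃ {U ∈ τ : U ⊆ A}. Opens contained in A: ∅.
Taking the union of these: int(A) = ∅.
cl(A) = ⋂ {C closed : A ⊆ C}. Closed sets containing A: {57, 58, 59, 60}.
Intersecting these: cl(A) = {57, 58, 59, 60}.
∂A = cl(A) ∖ int(A) = {57, 58, 59, 60} ∖ ∅ = {57, 58, 59, 60}.


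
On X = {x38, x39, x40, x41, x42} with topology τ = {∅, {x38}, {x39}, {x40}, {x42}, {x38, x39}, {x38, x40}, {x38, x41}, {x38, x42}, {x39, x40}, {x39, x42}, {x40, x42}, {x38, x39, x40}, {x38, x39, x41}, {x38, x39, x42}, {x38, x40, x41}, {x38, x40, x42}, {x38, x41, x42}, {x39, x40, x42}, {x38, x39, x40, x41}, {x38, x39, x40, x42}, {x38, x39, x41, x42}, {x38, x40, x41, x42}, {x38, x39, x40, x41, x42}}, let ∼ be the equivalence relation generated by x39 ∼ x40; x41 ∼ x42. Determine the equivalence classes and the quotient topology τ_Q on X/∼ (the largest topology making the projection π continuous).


X/∼ = {[x38], [x39=x40], [x41=x42]}; |τ_Q| = 6.

Equivalence classes: [x38], [x39=x40], [x41=x42].
Quotient map π: X → X/∼ sends x38 ↦ [x38], x39 ↦ [x39=x40], x40 ↦ [x39=x40], x41 ↦ [x41=x42], x42 ↦ [x41=x42].
For each subset V ⊆ X/∼, compute π^{-1}(V) ⊆ X and check whether π^{-1}(V) ∈ τ. V is open in τ_Q iff π^{-1}(V) ∈ τ.
  V = {}: π^{-1}(V) = ∅ ∈ τ ✓.
  V = {[x38]}: π^{-1}(V) = {x38} ∈ τ ✓.
  V = {[x39=x40]}: π^{-1}(V) = {x39, x40} ∈ τ ✓.
  V = {[x38], [x39=x40]}: π^{-1}(V) = {x38, x39, x40} ∈ τ ✓.
  V = {[x41=x42]}: π^{-1}(V) = {x41, x42} ∉ τ ✗.
  V = {[x38], [x41=x42]}: π^{-1}(V) = {x38, x41, x42} ∈ τ ✓.
  V = {[x39=x40], [x41=x42]}: π^{-1}(V) = {x39, x40, x41, x42} ∉ τ ✗.
  V = {[x38], [x39=x40], [x41=x42]}: π^{-1}(V) = {x38, x39, x40, x41, x42} ∈ τ ✓.
Open sets in the quotient: τ_Q = {{}, {[x38]}, {[x39=x40]}, {[x38], [x39=x40]}, {[x38], [x41=x42]}, {[x38], [x39=x40], [x41=x42]}} (6 elements).


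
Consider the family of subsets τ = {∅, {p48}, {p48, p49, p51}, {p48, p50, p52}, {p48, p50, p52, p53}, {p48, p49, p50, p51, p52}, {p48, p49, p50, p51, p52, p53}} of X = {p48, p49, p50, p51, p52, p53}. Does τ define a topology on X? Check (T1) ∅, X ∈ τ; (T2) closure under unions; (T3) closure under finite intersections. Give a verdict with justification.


τ IS a topology on X.

Axiom (T1): ∅ ∈ τ? Yes; X ∈ τ? Yes.
Axiom (T2/T3): check pairwise unions and intersections of members of τ.
All pairwise intersections and unions checked — each lies in τ. Therefore τ satisfies (T1), (T2), (T3): it IS a topology on X.


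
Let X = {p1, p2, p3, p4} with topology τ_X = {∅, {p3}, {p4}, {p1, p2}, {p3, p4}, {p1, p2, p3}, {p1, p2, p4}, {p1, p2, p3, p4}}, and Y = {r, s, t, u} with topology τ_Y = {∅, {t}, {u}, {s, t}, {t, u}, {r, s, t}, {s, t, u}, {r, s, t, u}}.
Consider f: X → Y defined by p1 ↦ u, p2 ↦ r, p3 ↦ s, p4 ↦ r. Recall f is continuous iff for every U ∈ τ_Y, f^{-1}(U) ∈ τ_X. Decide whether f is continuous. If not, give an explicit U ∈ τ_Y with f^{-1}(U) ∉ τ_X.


f is NOT continuous.

Compute f^{-1}(U) for each U ∈ τ_Y:
  U = ∅: f^{-1}(U) = ∅ ∈ τ_X ✓.
  U = {t}: f^{-1}(U) = ∅ ∈ τ_X ✓.
  U = {u}: f^{-1}(U) = {p1} ∉ τ_X ✗.
  U = {s, t}: f^{-1}(U) = {p3} ∈ τ_X ✓.
  U = {t, u}: f^{-1}(U) = {p1} ∉ τ_X ✗.
  U = {r, s, t}: f^{-1}(U) = {p2, p3, p4} ∉ τ_X ✗.
  U = {s, t, u}: f^{-1}(U) = {p1, p3} ∉ τ_X ✗.
  U = {r, s, t, u}: f^{-1}(U) = {p1, p2, p3, p4} ∈ τ_X ✓.
Found U = {u} with f^{-1}(U) = {p1} not in τ_X. Therefore f is NOT continuous.


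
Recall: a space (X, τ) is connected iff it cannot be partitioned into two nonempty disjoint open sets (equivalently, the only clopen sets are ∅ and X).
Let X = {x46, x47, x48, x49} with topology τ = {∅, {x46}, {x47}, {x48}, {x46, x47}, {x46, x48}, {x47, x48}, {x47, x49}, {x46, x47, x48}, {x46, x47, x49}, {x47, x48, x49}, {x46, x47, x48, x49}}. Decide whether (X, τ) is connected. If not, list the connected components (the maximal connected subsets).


(X, τ) is disconnected; components = [{x46}, {x48}, {x47, x49}].

Find clopen sets (U ∈ τ with X ∖ U ∈ τ):
  U = ∅, X ∖ U = {x46, x47, x48, x49} — both open, so U is clopen.
  U = {x46}, X ∖ U = {x47, x48, x49} — both open, so U is clopen.
  U = {x48}, X ∖ U = {x46, x47, x49} — both open, so U is clopen.
  U = {x46, x48}, X ∖ U = {x47, x49} — both open, so U is clopen.
  U = {x47, x49}, X ∖ U = {x46, x48} — both open, so U is clopen.
  U = {x46, x47, x49}, X ∖ U = {x48} — both open, so U is clopen.
  U = {x47, x48, x49}, X ∖ U = {x46} — both open, so U is clopen.
  U = {x46, x47, x48, x49}, X ∖ U = ∅ — both open, so U is clopen.
Nontrivial clopen(s) exist: e.g. {x48}. So (X, τ) is disconnected.
Compute connected components by grouping points that agree on all clopens:
  component: {x46}
  component: {x48}
  component: {x47, x49}


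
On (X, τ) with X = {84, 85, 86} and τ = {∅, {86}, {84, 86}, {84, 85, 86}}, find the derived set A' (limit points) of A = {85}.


A' = ∅

For each x ∈ X, list the open sets U ∈ τ with x ∈ U, then check whether U ∩ (A ∖ {x}) ≠ ∅ for every such U.
  x = 84: open {84, 86} ∋ x has {84, 86} ∩ (A ∖ {84}) = ∅, so x is NOT a limit point.
  x = 85: open {84, 85, 86} ∋ x has {84, 85, 86} ∩ (A ∖ {85}) = ∅, so x is NOT a limit point.
  x = 86: open {86} ∋ x has {86} ∩ (A ∖ {86}) = ∅, so x is NOT a limit point.
Collecting: A' = ∅.


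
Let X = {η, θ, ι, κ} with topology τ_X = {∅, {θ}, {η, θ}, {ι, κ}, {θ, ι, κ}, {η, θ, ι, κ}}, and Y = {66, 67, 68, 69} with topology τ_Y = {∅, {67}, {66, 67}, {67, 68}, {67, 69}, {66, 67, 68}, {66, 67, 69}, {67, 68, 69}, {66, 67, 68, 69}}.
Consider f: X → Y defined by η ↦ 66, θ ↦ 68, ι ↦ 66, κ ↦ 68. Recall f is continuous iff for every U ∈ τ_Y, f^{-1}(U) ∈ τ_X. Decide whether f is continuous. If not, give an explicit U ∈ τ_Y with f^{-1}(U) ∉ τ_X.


f is NOT continuous.

Compute f^{-1}(U) for each U ∈ τ_Y:
  U = ∅: f^{-1}(U) = ∅ ∈ τ_X ✓.
  U = {67}: f^{-1}(U) = ∅ ∈ τ_X ✓.
  U = {66, 67}: f^{-1}(U) = {η, ι} ∉ τ_X ✗.
  U = {67, 68}: f^{-1}(U) = {θ, κ} ∉ τ_X ✗.
  U = {67, 69}: f^{-1}(U) = ∅ ∈ τ_X ✓.
  U = {66, 67, 68}: f^{-1}(U) = {η, θ, ι, κ} ∈ τ_X ✓.
  U = {66, 67, 69}: f^{-1}(U) = {η, ι} ∉ τ_X ✗.
  U = {67, 68, 69}: f^{-1}(U) = {θ, κ} ∉ τ_X ✗.
  U = {66, 67, 68, 69}: f^{-1}(U) = {η, θ, ι, κ} ∈ τ_X ✓.
Found U = {66, 67} with f^{-1}(U) = {η, ι} not in τ_X. Therefore f is NOT continuous.


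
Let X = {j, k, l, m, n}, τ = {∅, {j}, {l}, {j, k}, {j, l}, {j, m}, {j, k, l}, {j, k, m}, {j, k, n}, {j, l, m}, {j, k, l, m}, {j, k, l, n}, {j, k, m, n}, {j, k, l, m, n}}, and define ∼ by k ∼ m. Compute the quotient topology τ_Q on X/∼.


X/∼ = {[j], [k=m], [l], [n]}; |τ_Q| = 8.

Equivalence classes: [j], [k=m], [l], [n].
Quotient map π: X → X/∼ sends j ↦ [j], k ↦ [k=m], l ↦ [l], m ↦ [k=m], n ↦ [n].
For each subset V ⊆ X/∼, compute π^{-1}(V) ⊆ X and check whether π^{-1}(V) ∈ τ. V is open in τ_Q iff π^{-1}(V) ∈ τ.
  V = {}: π^{-1}(V) = ∅ ∈ τ ✓.
  V = {[j]}: π^{-1}(V) = {j} ∈ τ ✓.
  V = {[k=m]}: π^{-1}(V) = {k, m} ∉ τ ✗.
  V = {[j], [k=m]}: π^{-1}(V) = {j, k, m} ∈ τ ✓.
  V = {[l]}: π^{-1}(V) = {l} ∈ τ ✓.
  V = {[j], [l]}: π^{-1}(V) = {j, l} ∈ τ ✓.
  V = {[k=m], [l]}: π^{-1}(V) = {k, l, m} ∉ τ ✗.
  V = {[j], [k=m], [l]}: π^{-1}(V) = {j, k, l, m} ∈ τ ✓.
  V = {[n]}: π^{-1}(V) = {n} ∉ τ ✗.
  V = {[j], [n]}: π^{-1}(V) = {j, n} ∉ τ ✗.
  V = {[k=m], [n]}: π^{-1}(V) = {k, m, n} ∉ τ ✗.
  V = {[j], [k=m], [n]}: π^{-1}(V) = {j, k, m, n} ∈ τ ✓.
  V = {[l], [n]}: π^{-1}(V) = {l, n} ∉ τ ✗.
  V = {[j], [l], [n]}: π^{-1}(V) = {j, l, n} ∉ τ ✗.
  V = {[k=m], [l], [n]}: π^{-1}(V) = {k, l, m, n} ∉ τ ✗.
  V = {[j], [k=m], [l], [n]}: π^{-1}(V) = {j, k, l, m, n} ∈ τ ✓.
Open sets in the quotient: τ_Q = {{}, {[j]}, {[j], [k=m]}, {[l]}, {[j], [l]}, {[j], [k=m], [l]}, {[j], [k=m], [n]}, {[j], [k=m], [l], [n]}} (8 elements).


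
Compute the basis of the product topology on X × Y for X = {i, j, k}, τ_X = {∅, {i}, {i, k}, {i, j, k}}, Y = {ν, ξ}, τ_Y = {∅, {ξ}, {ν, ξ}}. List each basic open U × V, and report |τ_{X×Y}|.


Basis B = {∅ × ∅, {i} × {ξ}, {i} × {ν, ξ}, {i, k} × {ξ}, {i, j, k} × {ξ}, {i, k} × {ν, ξ}, {i, j, k} × {ν, ξ}}; |τ_{X×Y}| = 10.

Enumerate products U × V with U ∈ τ_X, V ∈ τ_Y (deduplicated):
  ∅ × ∅ = {} (∅)
  {i} × {ξ} = {(i,ξ)}
  {i} × {ν, ξ} = {(i,ν), (i,ξ)}
  {i, k} × {ξ} = {(i,ξ), (k,ξ)}
  {i, j, k} × {ξ} = {(i,ξ), (j,ξ), (k,ξ)}
  {i, k} × {ν, ξ} = {(i,ν), (i,ξ), (k,ν), (k,ξ)}
  {i, j, k} × {ν, ξ} = {(i,ν), (i,ξ), (j,ν), (j,ξ), (k,ν), (k,ξ)}
These 7 distinct sets form the basis B.
Close under arbitrary unions to get τ_{X×Y}; counting gives |τ_{X×Y}| = 10.


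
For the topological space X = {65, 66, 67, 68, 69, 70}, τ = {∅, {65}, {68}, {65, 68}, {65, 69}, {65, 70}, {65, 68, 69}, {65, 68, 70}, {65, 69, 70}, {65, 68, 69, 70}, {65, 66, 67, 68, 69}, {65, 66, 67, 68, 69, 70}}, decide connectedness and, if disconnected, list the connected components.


(X, τ) is connected.

Find clopen sets (U ∈ τ with X ∖ U ∈ τ):
  U = ∅, X ∖ U = {65, 66, 67, 68, 69, 70} — both open, so U is clopen.
  U = {65, 66, 67, 68, 69, 70}, X ∖ U = ∅ — both open, so U is clopen.
Only trivial clopens (∅ and X) exist, so (X, τ) is connected.
Compute connected components by grouping points that agree on all clopens:
  component: {65, 66, 67, 68, 69, 70}


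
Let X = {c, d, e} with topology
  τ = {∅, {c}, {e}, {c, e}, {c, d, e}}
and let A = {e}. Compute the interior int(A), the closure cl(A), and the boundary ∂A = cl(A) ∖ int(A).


int(A) = {e}, cl(A) = {d, e}, ∂A = {d}.

Closed sets in (X, τ) are complements of opens:
  closed(X, τ) = {∅, {d}, {c, d}, {d, e}, {c, d, e}}.
int(A) = ⋃ {U ∈ τ : U ⊆ A}. Opens contained in A: ∅, {e}.
Taking the union of these: int(A) = {e}.
cl(A) = ⋂ {C closed : A ⊆ C}. Closed sets containing A: {d, e}, {c, d, e}.
Intersecting these: cl(A) = {d, e}.
∂A = cl(A) ∖ int(A) = {d, e} ∖ {e} = {d}.


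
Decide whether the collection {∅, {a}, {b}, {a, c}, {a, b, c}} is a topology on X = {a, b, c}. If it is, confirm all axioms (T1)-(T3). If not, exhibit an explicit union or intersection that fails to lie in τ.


τ is NOT a topology on X.

Axiom (T1): ∅ ∈ τ? Yes; X ∈ τ? Yes.
Axiom (T2/T3): check pairwise unions and intersections of members of τ.
Counterexample for (T2): {a} ∪ {b} = {a, b} ∉ τ. Therefore τ is NOT a topology.


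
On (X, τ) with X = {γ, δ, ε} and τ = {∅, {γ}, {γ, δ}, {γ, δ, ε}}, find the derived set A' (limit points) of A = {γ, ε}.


A' = {δ, ε}

For each x ∈ X, list the open sets U ∈ τ with x ∈ U, then check whether U ∩ (A ∖ {x}) ≠ ∅ for every such U.
  x = γ: open {γ} ∋ x has {γ} ∩ (A ∖ {γ}) = ∅, so x is NOT a limit point.
  x = δ: opens ∋ x are {γ, δ}, {γ, δ, ε}; each meets A ∖ {δ}, so x IS a limit point.
  x = ε: opens ∋ x are {γ, δ, ε}; each meets A ∖ {ε}, so x IS a limit point.
Collecting: A' = {δ, ε}.


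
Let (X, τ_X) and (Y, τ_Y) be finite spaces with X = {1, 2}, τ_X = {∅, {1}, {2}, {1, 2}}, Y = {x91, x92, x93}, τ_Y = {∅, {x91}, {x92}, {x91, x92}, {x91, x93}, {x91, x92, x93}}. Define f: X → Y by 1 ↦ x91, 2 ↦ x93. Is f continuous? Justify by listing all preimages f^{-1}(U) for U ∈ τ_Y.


f IS continuous.

Compute f^{-1}(U) for each U ∈ τ_Y:
  U = ∅: f^{-1}(U) = ∅ ∈ τ_X ✓.
  U = {x91}: f^{-1}(U) = {1} ∈ τ_X ✓.
  U = {x92}: f^{-1}(U) = ∅ ∈ τ_X ✓.
  U = {x91, x92}: f^{-1}(U) = {1} ∈ τ_X ✓.
  U = {x91, x93}: f^{-1}(U) = {1, 2} ∈ τ_X ✓.
  U = {x91, x92, x93}: f^{-1}(U) = {1, 2} ∈ τ_X ✓.
Every preimage lies in τ_X, so f IS continuous.


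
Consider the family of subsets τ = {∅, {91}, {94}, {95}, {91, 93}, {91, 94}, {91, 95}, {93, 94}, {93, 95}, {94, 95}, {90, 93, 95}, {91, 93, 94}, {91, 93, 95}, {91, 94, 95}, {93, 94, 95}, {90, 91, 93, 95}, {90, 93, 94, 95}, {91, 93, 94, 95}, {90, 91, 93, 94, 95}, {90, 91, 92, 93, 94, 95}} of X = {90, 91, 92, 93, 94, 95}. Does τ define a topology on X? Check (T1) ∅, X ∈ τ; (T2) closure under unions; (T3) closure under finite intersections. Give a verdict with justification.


τ is NOT a topology on X.

Axiom (T1): ∅ ∈ τ? Yes; X ∈ τ? Yes.
Axiom (T2/T3): check pairwise unions and intersections of members of τ.
Counterexample for (T3): {91, 93} ∩ {93, 94} = {93} ∉ τ. Therefore τ is NOT a topology.


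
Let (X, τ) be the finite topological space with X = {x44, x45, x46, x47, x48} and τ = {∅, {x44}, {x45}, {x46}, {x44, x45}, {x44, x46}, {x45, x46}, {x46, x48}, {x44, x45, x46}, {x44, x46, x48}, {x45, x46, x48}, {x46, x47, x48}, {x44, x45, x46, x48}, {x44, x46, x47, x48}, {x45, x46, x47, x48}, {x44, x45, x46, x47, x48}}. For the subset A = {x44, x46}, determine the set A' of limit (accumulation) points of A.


A' = {x47, x48}

For each x ∈ X, list the open sets U ∈ τ with x ∈ U, then check whether U ∩ (A ∖ {x}) ≠ ∅ for every such U.
  x = x44: open {x44} ∋ x has {x44} ∩ (A ∖ {x44}) = ∅, so x is NOT a limit point.
  x = x45: open {x45} ∋ x has {x45} ∩ (A ∖ {x45}) = ∅, so x is NOT a limit point.
  x = x46: open {x46} ∋ x has {x46} ∩ (A ∖ {x46}) = ∅, so x is NOT a limit point.
  x = x47: opens ∋ x are {x46, x47, x48}, {x44, x46, x47, x48}, {x45, x46, x47, x48}, {x44, x45, x46, x47, x48}; each meets A ∖ {x47}, so x IS a limit point.
  x = x48: opens ∋ x are {x46, x48}, {x44, x46, x48}, {x45, x46, x48}, {x46, x47, x48}, {x44, x45, x46, x48}, {x44, x46, x47, x48}, {x45, x46, x47, x48}, {x44, x45, x46, x47, x48}; each meets A ∖ {x48}, so x IS a limit point.
Collecting: A' = {x47, x48}.
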